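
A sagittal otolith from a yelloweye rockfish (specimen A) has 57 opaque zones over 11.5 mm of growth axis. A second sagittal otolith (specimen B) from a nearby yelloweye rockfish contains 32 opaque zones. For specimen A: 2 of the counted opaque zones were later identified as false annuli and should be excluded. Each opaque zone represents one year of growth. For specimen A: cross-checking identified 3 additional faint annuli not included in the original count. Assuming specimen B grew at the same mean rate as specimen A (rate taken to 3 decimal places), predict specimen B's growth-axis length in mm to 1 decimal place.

6.3 mm

Specimen A: adjusted count: 57 − 2 + 3 = 58 opaque zones.
A: 11.5 mm over 58 years gives 11.5 / 58 ≈ 0.198 mm per year.
B's length ≈ 0.198 × 32 = 6.3 mm.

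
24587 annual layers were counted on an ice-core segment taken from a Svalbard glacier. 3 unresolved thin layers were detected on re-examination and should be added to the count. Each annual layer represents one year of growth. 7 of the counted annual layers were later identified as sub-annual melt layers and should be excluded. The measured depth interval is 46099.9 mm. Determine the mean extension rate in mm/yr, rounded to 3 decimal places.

Correcting the raw count gives 24587 − 7 + 3 = 24583 true annual layers.
Mean rate = 46099.9 mm / 24583 years ≈ 1.875 mm/yr.

1.875 mm/yr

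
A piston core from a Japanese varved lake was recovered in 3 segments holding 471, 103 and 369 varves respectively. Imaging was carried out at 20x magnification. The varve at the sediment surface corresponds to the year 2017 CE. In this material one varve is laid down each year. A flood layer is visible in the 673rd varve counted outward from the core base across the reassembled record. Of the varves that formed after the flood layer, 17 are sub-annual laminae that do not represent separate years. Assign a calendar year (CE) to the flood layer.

1764 CE

Total varves = 471 + 103 + 369 = 943.
943 − 673 = 270 varves lie beyond the flood layer toward the sediment surface.
Excluding 17 false varves: 270 − 17 = 253.
2017 − 253 = 1764 CE.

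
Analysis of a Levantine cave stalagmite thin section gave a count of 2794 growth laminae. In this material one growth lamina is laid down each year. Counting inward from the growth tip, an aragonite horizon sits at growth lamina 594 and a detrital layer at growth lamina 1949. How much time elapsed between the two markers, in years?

1949 − 594 = 1355 growth laminae lie between the two events.
One growth lamina per year makes the interval 1355 years.

1355 years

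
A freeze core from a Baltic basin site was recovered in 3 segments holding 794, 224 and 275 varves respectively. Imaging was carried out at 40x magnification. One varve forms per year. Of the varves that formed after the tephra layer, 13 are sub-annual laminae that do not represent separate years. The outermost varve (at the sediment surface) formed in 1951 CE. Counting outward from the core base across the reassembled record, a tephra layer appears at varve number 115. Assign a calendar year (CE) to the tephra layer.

786 CE

Total varves = 794 + 224 + 275 = 1293.
Between varve 115 and the sediment surface there are 1293 − 115 = 1178 varves.
Excluding 13 false varves: 1178 − 13 = 1165.
The varve at the sediment surface is 1951 CE, so the tephra layer dates to 1951 − 1165 = 786 CE.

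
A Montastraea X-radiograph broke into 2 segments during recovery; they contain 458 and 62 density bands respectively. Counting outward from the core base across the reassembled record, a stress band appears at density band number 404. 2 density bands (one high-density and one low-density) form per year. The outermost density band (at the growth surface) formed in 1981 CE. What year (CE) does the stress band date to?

Total density bands = 458 + 62 = 520.
The stress band sits at density band 404 from the core base, so 520 − 404 = 116 density bands formed after it.
With 2 density bands per year, 116 / 2 = 58 years.
Counting back 58 years from 1981 CE places the stress band in 1981 − 58 = 1923 CE.

1923 CE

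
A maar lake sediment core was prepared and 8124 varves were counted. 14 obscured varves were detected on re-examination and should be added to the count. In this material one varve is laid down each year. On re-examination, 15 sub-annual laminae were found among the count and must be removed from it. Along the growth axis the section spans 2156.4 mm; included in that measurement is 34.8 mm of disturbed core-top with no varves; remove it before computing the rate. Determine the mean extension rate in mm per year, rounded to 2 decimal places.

True varve count = 8124 − 15 + 14 = 8123.
The growth record spans 2156.4 − 34.8 = 2121.6 mm.
2121.6 mm over 8123 years gives 2121.6 / 8123 ≈ 0.26 mm per year.

0.26 mm per year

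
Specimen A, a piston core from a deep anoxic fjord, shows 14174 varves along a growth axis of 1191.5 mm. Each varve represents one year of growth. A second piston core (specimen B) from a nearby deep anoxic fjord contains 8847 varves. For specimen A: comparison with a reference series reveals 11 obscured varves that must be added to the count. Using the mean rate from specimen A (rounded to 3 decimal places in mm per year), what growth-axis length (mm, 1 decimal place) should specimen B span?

Specimen A: after corrections the count is 14174 + 11 = 14185 varves.
A: 1191.5 mm over 14185 years gives 1191.5 / 14185 ≈ 0.084 mm per year.
Length of B = 0.084 × 8847 = 743.1 mm.

743.1 mm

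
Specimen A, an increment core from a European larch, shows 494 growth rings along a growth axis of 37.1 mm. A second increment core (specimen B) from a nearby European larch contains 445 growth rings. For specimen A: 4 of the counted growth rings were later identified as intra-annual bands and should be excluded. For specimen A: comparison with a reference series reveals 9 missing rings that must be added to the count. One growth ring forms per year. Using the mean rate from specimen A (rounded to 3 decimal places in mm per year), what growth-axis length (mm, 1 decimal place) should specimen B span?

32.9 mm

Specimen A: true growth ring count = 494 − 4 + 9 = 499.
A: Mean rate = 37.1 mm / 499 years ≈ 0.074 mm/year.
B's length ≈ 0.074 × 445 = 32.9 mm.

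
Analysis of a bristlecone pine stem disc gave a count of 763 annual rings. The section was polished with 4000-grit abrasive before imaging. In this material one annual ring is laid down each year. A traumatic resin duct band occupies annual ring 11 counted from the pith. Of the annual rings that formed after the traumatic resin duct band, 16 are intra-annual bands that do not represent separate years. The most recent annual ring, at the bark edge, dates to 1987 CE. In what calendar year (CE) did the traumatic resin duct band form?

1251 CE

Between annual ring 11 and the bark edge there are 763 − 11 = 752 annual rings.
Removing the 16 false annual rings leaves 752 − 16 = 736 true annual rings beyond the traumatic resin duct band.
1987 − 736 = 1251 CE.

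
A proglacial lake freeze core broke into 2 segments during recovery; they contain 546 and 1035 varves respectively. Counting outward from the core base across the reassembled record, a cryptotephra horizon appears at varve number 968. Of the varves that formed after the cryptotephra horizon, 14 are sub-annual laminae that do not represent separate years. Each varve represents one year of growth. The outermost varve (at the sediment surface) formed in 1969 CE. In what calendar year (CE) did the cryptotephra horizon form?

Total varves = 546 + 1035 = 1581.
The cryptotephra horizon sits at varve 968 from the core base, so 1581 − 968 = 613 varves formed after it.
Removing the 14 false varves leaves 613 − 14 = 599 true varves beyond the cryptotephra horizon.
The varve at the sediment surface is 1969 CE, so the cryptotephra horizon dates to 1969 − 599 = 1370 CE.

1370 CE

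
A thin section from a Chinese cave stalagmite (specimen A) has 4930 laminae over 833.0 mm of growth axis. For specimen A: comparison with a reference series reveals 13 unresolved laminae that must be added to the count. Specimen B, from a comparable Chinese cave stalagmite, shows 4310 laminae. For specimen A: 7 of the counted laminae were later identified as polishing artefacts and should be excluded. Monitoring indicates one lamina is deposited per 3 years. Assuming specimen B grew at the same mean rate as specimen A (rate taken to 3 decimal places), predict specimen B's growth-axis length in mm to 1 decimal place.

Specimen A: correcting the raw count gives 4930 − 7 + 13 = 4936 true laminae.
Specimen A: 4936 laminae at 3 years each span 4936 × 3 = 14808 years.
A: Mean rate = 833.0 mm / 14808 years ≈ 0.056 mm/year.
Specimen B: multiplying by 3 years per lamina: 4310 × 3 = 12930 years. B's length ≈ 0.056 × 12930 = 724.1 mm.

724.1 mm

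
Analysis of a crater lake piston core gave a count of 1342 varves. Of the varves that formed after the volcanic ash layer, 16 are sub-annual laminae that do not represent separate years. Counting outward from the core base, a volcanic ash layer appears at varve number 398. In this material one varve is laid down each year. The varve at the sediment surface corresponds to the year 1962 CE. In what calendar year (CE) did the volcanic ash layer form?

The volcanic ash layer sits at varve 398 from the core base, so 1342 − 398 = 944 varves formed after it.
Excluding 16 false varves: 944 − 16 = 928.
Counting back 928 years from 1962 CE places the volcanic ash layer in 1962 − 928 = 1034 CE.

1034 CE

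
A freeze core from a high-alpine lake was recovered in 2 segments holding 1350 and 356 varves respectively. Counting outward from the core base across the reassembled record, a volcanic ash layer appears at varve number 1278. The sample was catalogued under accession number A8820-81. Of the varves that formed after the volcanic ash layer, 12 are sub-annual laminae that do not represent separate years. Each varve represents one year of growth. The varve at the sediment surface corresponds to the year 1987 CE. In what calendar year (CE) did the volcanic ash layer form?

Total varves = 1350 + 356 = 1706.
1706 − 1278 = 428 varves lie beyond the volcanic ash layer toward the sediment surface.
Excluding 12 false varves: 428 − 12 = 416.
1987 − 416 = 1571 CE.

1571 CE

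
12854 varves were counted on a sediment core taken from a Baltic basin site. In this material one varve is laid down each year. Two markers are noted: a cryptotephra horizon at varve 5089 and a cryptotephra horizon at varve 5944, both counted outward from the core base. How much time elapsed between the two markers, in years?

The two markers are separated by 5944 − 5089 = 855 varves.
At one varve per year, 855 years elapsed between them.

855 years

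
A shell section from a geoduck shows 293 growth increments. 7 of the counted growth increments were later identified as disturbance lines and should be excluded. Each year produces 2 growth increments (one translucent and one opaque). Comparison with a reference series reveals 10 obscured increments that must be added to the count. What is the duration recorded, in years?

True growth increment count = 293 − 7 + 10 = 296.
296 growth increments at 2 per year is 296 / 2 = 148 years.

148 years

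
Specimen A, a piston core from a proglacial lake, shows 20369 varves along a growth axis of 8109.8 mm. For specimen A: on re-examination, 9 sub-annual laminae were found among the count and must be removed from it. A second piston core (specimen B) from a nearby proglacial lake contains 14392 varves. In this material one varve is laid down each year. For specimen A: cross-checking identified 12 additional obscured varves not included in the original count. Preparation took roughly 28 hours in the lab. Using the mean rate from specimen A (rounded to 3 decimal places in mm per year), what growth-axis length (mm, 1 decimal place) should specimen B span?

5728.0 mm

Specimen A: adjusted count: 20369 − 9 + 12 = 20372 varves.
A: Mean rate = 8109.8 mm / 20372 years ≈ 0.398 mm/yr.
For B, 0.398 mm/year × 14392 years = 5728.0 mm.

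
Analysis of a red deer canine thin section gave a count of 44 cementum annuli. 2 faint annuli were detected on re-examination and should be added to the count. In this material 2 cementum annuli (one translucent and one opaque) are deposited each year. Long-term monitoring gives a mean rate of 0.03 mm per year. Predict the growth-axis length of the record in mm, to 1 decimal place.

Correcting the raw count gives 44 + 2 = 46 true cementum annuli.
Dividing by 2 cementum annuli per year: 46 / 2 = 23 years.
Predicted length = 0.03 mm/year × 23 years = 0.7 mm.

0.7 mm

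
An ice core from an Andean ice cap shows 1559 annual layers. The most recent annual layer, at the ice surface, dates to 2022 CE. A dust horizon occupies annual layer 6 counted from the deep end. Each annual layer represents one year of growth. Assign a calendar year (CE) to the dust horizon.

469 CE

The dust horizon sits at annual layer 6 from the deep end, so 1559 − 6 = 1553 annual layers formed after it.
Counting back 1553 years from 2022 CE places the dust horizon in 2022 − 1553 = 469 CE.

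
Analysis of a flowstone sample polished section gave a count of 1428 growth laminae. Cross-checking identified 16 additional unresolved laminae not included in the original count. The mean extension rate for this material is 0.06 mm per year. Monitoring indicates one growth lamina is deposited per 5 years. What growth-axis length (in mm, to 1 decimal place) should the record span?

True growth lamina count = 1428 + 16 = 1444.
1444 growth laminae at 5 years each span 1444 × 5 = 7220 years.
Predicted length = 0.06 mm/year × 7220 years = 433.2 mm.

433.2 mm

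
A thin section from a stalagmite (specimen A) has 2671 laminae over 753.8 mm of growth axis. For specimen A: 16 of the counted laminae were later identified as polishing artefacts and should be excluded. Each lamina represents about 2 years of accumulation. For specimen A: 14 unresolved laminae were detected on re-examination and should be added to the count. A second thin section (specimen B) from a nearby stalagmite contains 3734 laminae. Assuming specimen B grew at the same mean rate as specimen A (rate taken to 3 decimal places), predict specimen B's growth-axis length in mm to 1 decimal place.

1053.0 mm

Specimen A: adjusted count: 2671 − 16 + 14 = 2669 laminae.
Specimen A: at 2 years per lamina, 2669 × 2 = 5338 years.
A: Extension rate ≈ 753.8 / 5338 = 0.141 mm per year.
Specimen B: at 2 years per lamina, 3734 × 2 = 7468 years. Length of B = 0.141 × 7468 = 1053.0 mm.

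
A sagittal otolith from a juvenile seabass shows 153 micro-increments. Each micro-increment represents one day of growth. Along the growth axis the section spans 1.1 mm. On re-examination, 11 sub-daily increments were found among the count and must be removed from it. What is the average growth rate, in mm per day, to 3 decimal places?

True micro-increment count = 153 − 11 = 142.
Mean rate = 1.1 mm / 142 days ≈ 0.008 mm per day.

0.008 mm per day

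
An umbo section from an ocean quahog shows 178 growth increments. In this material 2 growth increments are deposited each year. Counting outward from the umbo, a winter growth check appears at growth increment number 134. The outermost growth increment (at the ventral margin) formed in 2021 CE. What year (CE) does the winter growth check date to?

The winter growth check sits at growth increment 134 from the umbo, so 178 − 134 = 44 growth increments formed after it.
With 2 growth increments per year, 44 / 2 = 22 years.
The growth increment at the ventral margin is 2021 CE, so the winter growth check dates to 2021 − 22 = 1999 CE.

1999 CE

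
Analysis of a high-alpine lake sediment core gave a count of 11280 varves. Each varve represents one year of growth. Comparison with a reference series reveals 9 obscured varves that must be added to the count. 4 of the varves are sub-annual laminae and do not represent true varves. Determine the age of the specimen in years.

After corrections the count is 11280 − 4 + 9 = 11285 varves.
One varve per year makes the duration 11285 years.

11285 years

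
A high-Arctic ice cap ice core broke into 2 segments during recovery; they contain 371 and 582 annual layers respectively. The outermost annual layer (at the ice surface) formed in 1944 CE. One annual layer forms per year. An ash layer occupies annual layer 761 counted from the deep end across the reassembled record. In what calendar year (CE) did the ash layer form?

Total annual layers = 371 + 582 = 953.
Between annual layer 761 and the ice surface there are 953 − 761 = 192 annual layers.
1944 − 192 = 1752 CE.

1752 CE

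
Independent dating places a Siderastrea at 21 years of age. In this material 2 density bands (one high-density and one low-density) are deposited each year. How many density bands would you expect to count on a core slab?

With 2 density bands per year, 21 years would produce 21 × 2 = 42 density bands.
So 42 density bands should be present.

42 density bands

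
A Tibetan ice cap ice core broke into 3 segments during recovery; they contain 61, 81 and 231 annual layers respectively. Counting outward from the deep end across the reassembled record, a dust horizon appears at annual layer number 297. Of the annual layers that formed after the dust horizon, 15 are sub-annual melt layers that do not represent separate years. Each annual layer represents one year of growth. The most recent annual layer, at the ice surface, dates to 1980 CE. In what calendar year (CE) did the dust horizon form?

1919 CE

Total annual layers = 61 + 81 + 231 = 373.
373 − 297 = 76 annual layers lie beyond the dust horizon toward the ice surface.
76 − 15 false = 61 true annual layers after the dust horizon.
Counting back 61 years from 1980 CE places the dust horizon in 1980 − 61 = 1919 CE.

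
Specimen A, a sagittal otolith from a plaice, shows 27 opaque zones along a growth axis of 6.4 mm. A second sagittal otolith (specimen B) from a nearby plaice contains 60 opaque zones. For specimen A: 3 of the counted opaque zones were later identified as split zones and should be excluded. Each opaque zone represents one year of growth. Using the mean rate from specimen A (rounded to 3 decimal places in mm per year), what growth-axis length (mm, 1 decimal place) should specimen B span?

16.0 mm

Specimen A: true opaque zone count = 27 − 3 = 24.
A: Mean rate = 6.4 mm / 24 years ≈ 0.267 mm/year.
For B, 0.267 mm/year × 60 years = 16.0 mm.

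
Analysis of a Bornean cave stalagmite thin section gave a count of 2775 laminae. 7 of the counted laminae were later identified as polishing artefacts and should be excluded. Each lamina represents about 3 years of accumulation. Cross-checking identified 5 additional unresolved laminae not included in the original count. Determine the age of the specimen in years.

8319 years

True lamina count = 2775 − 7 + 5 = 2773.
Multiplying by 3 years per lamina: 2773 × 3 = 8319 years.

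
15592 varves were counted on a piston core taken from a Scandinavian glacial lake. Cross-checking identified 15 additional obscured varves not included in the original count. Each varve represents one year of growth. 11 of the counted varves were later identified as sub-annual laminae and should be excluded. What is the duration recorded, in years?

15596 yr

Correcting the raw count gives 15592 − 11 + 15 = 15596 true varves.
With a one-to-one varve periodicity this is 15596 years.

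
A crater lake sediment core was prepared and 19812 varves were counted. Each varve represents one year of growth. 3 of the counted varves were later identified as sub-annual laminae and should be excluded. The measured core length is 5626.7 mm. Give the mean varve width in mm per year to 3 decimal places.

0.284 mm per year

True varve count = 19812 − 3 = 19809.
Mean rate = 5626.7 mm / 19809 years ≈ 0.284 mm per year.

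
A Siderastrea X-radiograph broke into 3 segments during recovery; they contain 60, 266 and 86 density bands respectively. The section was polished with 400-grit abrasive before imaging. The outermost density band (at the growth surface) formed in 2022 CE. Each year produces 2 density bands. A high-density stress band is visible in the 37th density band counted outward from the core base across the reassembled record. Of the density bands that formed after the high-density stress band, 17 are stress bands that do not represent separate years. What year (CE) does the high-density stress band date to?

Total density bands = 60 + 266 + 86 = 412.
412 − 37 = 375 density bands lie beyond the high-density stress band toward the growth surface.
Excluding 17 false density bands: 375 − 17 = 358.
358 density bands at 2 per year is 358 / 2 = 179 years.
The density band at the growth surface is 2022 CE, so the high-density stress band dates to 2022 − 179 = 1843 CE.

1843 CE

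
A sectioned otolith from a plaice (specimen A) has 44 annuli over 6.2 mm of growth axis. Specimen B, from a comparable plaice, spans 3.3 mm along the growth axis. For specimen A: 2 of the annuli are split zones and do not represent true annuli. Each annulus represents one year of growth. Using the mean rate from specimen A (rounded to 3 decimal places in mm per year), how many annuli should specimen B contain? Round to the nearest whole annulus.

22 annuli

Specimen A: correcting the raw count gives 44 − 2 = 42 true annuli.
A: Mean rate = 6.2 mm / 42 years ≈ 0.148 mm per year.
For B, 3.3 / 0.148 = 22.30 years ≈ 22 annuli.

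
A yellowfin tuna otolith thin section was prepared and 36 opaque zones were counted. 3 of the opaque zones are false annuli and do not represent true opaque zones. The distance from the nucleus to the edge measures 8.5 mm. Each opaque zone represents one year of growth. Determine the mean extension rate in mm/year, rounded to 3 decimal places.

Correcting the raw count gives 36 − 3 = 33 true opaque zones.
8.5 mm over 33 years gives 8.5 / 33 ≈ 0.258 mm/year.

0.258 mm/year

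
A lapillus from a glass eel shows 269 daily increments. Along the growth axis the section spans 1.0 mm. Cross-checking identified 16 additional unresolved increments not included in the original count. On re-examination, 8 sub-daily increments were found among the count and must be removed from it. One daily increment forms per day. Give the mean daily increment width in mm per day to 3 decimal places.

Adjusted count: 269 − 8 + 16 = 277 daily increments.
1.0 mm over 277 days gives 1.0 / 277 ≈ 0.004 mm per day.

0.004 mm per day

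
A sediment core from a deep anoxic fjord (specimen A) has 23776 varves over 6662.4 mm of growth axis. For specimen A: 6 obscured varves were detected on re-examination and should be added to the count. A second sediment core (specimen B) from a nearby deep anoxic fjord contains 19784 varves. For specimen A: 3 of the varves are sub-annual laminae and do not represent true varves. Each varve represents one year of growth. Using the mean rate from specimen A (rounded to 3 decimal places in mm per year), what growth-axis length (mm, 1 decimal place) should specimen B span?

5539.5 mm

Specimen A: adjusted count: 23776 − 3 + 6 = 23779 varves.
A: Extension rate ≈ 6662.4 / 23779 = 0.280 mm per year.
For B, 0.280 mm/year × 19784 years = 5539.5 mm.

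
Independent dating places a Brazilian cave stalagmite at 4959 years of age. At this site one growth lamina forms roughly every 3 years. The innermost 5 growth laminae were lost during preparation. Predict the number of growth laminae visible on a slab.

1648 growth laminae

Expected growth laminae: 4959 / 3 = 1653.
Subtracting the 5 growth laminae not captured gives 1653 − 5 = 1648 growth laminae in the record.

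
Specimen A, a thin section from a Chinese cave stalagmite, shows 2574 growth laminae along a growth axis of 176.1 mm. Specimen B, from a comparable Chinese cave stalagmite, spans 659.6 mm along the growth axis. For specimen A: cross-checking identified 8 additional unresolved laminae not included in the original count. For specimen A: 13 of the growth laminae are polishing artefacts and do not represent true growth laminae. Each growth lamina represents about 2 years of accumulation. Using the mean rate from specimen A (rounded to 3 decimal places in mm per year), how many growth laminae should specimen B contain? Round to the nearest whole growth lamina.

Specimen A: correcting the raw count gives 2574 − 13 + 8 = 2569 true growth laminae.
Specimen A: multiplying by 2 years per growth lamina: 2569 × 2 = 5138 years.
A: Extension rate ≈ 176.1 / 5138 = 0.034 mm/yr.
For B, 659.6 / 0.034 = 19400.00 years; at 2 years per growth lamina that is 19400.00 / 2 ≈ 9700 growth laminae.

9700 growth laminae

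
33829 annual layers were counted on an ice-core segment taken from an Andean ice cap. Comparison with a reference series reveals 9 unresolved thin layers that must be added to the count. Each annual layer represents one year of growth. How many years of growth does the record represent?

33838 yr

True annual layer count = 33829 + 9 = 33838.
With a one-to-one annual layer periodicity this is 33838 years.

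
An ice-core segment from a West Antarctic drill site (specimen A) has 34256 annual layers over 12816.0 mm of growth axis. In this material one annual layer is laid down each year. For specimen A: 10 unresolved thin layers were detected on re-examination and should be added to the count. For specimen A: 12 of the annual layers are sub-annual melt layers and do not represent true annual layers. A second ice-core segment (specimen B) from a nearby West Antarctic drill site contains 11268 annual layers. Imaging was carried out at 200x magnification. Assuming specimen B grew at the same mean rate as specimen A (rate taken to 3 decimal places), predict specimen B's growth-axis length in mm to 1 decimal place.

Specimen A: after corrections the count is 34256 − 12 + 10 = 34254 annual layers.
A: 12816.0 mm over 34254 years gives 12816.0 / 34254 ≈ 0.374 mm/year.
For B, 0.374 mm/year × 11268 years = 4214.2 mm.

4214.2 mm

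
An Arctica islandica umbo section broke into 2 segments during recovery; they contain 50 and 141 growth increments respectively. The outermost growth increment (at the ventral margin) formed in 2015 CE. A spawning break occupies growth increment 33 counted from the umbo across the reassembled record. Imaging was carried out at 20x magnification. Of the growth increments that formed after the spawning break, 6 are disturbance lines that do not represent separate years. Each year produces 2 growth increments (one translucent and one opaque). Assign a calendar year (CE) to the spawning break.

1939 CE

Total growth increments = 50 + 141 = 191.
The spawning break sits at growth increment 33 from the umbo, so 191 − 33 = 158 growth increments formed after it.
Removing the 6 false growth increments leaves 158 − 6 = 152 true growth increments beyond the spawning break.
With 2 growth increments per year, 152 / 2 = 76 years.
Counting back 76 years from 2015 CE places the spawning break in 2015 − 76 = 1939 CE.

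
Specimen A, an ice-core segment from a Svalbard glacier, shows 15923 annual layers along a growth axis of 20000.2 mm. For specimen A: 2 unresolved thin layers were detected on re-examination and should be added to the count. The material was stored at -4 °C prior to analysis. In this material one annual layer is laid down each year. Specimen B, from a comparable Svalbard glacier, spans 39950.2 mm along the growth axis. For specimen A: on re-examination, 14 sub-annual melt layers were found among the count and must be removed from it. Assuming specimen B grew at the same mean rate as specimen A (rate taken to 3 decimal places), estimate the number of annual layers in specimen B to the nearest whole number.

31782 annual layers

Specimen A: adjusted count: 15923 − 14 + 2 = 15911 annual layers.
A: 20000.2 mm over 15911 years gives 20000.2 / 15911 ≈ 1.257 mm/yr.
For B, 39950.2 / 1.257 = 31782.18 years ≈ 31782 annual layers.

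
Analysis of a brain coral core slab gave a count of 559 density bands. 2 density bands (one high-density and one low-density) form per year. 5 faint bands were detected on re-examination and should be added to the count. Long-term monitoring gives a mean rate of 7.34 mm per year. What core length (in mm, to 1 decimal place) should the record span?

True density band count = 559 + 5 = 564.
Dividing by 2 density bands per year: 564 / 2 = 282 years.
Predicted length = 7.34 mm/year × 282 years = 2069.9 mm.

2069.9 mm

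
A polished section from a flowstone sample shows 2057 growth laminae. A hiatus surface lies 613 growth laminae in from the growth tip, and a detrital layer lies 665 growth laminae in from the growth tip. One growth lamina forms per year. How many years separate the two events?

52 years

665 − 613 = 52 growth laminae lie between the two events.
One growth lamina per year makes the interval 52 years.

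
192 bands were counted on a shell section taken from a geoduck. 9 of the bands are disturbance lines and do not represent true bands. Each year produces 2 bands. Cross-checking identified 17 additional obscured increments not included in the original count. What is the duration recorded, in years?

True band count = 192 − 9 + 17 = 200.
200 bands at 2 per year is 200 / 2 = 100 years.

100 years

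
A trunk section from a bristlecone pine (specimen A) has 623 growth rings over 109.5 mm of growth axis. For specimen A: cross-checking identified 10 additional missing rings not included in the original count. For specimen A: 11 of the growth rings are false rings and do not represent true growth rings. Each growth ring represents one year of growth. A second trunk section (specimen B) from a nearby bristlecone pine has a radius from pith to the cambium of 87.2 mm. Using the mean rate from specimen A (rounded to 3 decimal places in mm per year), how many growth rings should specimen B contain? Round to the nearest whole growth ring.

495 growth rings

Specimen A: true growth ring count = 623 − 11 + 10 = 622.
A: Mean rate = 109.5 mm / 622 years ≈ 0.176 mm/yr.
For B, 87.2 / 0.176 = 495.45 years ≈ 495 growth rings.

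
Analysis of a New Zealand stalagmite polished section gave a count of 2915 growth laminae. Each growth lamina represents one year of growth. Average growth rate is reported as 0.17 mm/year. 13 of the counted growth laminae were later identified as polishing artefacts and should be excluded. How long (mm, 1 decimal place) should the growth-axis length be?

493.3 mm

Adjusted count: 2915 − 13 = 2902 growth laminae.
2902 years at 0.17 mm/year gives 0.17 × 2902 = 493.3 mm.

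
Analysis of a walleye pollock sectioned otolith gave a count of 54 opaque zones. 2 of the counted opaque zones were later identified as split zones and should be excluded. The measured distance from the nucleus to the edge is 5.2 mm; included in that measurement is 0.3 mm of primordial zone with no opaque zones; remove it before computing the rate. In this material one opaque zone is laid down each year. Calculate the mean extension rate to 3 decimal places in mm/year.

0.094 mm/year

True opaque zone count = 54 − 2 = 52.
The growth record spans 5.2 − 0.3 = 4.9 mm.
4.9 mm over 52 years gives 4.9 / 52 ≈ 0.094 mm/year.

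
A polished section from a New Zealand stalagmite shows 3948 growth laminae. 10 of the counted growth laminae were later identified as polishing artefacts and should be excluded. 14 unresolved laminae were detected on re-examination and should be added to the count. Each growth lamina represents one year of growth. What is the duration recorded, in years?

Correcting the raw count gives 3948 − 10 + 14 = 3952 true growth laminae.
At one growth lamina per year, that is 3952 years.

3952 yr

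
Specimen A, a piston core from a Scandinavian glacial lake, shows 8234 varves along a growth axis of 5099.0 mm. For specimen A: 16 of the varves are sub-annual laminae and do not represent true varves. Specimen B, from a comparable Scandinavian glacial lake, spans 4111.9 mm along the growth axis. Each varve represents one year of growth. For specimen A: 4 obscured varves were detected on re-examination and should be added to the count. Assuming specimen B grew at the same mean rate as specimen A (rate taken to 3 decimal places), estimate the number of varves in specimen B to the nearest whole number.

6632 varves

Specimen A: correcting the raw count gives 8234 − 16 + 4 = 8222 true varves.
A: Mean rate = 5099.0 mm / 8222 years ≈ 0.620 mm/year.
B spans 4111.9 / 0.620 = 6632.10 years ≈ 6632 varves.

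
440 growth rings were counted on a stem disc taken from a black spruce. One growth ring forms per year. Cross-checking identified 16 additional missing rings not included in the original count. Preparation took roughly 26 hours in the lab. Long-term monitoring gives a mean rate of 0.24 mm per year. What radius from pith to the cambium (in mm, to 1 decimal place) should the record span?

Adjusted count: 440 + 16 = 456 growth rings.
Length ≈ 0.24 × 456 = 109.4 mm.

109.4 mm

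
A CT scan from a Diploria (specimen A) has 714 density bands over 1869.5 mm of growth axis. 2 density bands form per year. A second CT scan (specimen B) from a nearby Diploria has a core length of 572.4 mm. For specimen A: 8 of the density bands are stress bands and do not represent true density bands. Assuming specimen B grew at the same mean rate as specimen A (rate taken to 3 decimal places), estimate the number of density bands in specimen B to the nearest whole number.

216 density bands

Specimen A: true density band count = 714 − 8 = 706.
Specimen A: 706 density bands at 2 per year is 706 / 2 = 353 years.
A: Extension rate ≈ 1869.5 / 353 = 5.296 mm/year.
For B, 572.4 / 5.296 = 108.08 years; at 2 density bands per year that is 108.08 × 2 ≈ 216 density bands.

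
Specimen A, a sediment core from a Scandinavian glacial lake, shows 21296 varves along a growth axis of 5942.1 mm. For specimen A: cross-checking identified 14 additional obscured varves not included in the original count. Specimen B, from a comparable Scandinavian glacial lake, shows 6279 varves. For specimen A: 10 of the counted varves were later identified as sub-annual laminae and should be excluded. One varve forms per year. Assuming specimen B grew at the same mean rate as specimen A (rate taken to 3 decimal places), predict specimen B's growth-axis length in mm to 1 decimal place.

Specimen A: correcting the raw count gives 21296 − 10 + 14 = 21300 true varves.
A: Extension rate ≈ 5942.1 / 21300 = 0.279 mm/year.
For B, 0.279 mm/year × 6279 years = 1751.8 mm.

1751.8 mm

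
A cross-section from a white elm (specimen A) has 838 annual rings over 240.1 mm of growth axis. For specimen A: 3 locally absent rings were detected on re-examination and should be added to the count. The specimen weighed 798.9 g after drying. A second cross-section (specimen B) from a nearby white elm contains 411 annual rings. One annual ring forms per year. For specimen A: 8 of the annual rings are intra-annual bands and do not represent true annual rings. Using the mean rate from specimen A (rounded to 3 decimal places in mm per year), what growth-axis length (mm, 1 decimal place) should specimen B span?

118.4 mm

Specimen A: adjusted count: 838 − 8 + 3 = 833 annual rings.
A: 240.1 mm over 833 years gives 240.1 / 833 ≈ 0.288 mm per year.
Length of B = 0.288 × 411 = 118.4 mm.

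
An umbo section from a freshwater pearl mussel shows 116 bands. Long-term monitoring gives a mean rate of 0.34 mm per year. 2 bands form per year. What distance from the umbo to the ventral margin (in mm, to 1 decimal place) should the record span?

19.7 mm

With 2 bands per year, 116 / 2 = 58 years.
58 years at 0.34 mm/year gives 0.34 × 58 = 19.7 mm.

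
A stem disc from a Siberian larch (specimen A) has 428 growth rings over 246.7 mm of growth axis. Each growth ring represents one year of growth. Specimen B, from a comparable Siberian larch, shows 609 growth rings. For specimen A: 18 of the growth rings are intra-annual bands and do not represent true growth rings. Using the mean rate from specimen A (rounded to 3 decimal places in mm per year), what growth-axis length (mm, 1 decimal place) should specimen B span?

366.6 mm

Specimen A: adjusted count: 428 − 18 = 410 growth rings.
A: Extension rate ≈ 246.7 / 410 = 0.602 mm/yr.
Length of B = 0.602 × 609 = 366.6 mm.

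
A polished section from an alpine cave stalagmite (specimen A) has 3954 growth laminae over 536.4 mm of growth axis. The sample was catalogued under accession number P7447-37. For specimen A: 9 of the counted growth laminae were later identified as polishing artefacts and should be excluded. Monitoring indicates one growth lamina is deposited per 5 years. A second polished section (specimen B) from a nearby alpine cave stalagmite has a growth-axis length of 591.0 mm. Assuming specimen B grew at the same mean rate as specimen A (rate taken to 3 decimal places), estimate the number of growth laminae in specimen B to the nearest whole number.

Specimen A: after corrections the count is 3954 − 9 = 3945 growth laminae.
Specimen A: 3945 growth laminae at 5 years each span 3945 × 5 = 19725 years.
A: Extension rate ≈ 536.4 / 19725 = 0.027 mm/year.
B spans 591.0 / 0.027 = 21888.89 years; at 5 years per growth lamina that is 21888.89 / 5 ≈ 4378 growth laminae.

4378 growth laminae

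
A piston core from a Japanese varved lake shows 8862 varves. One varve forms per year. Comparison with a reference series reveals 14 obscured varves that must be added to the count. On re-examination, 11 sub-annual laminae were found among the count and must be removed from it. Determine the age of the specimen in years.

8865 yr

Correcting the raw count gives 8862 − 11 + 14 = 8865 true varves.
With a one-to-one varve periodicity this is 8865 years.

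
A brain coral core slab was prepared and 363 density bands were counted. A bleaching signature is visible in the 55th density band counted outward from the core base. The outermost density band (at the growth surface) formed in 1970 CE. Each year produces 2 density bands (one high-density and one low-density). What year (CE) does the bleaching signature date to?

Between density band 55 and the growth surface there are 363 − 55 = 308 density bands.
Dividing by 2 density bands per year: 308 / 2 = 154 years.
The density band at the growth surface is 1970 CE, so the bleaching signature dates to 1970 − 154 = 1816 CE.

1816 CE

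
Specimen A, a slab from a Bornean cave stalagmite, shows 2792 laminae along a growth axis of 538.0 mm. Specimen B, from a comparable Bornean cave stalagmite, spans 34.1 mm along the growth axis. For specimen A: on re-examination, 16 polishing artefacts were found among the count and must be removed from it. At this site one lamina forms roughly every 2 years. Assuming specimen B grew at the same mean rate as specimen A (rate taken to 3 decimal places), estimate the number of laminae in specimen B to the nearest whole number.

Specimen A: correcting the raw count gives 2792 − 16 = 2776 true laminae.
Specimen A: 2776 laminae at 2 years each span 2776 × 2 = 5552 years.
A: Extension rate ≈ 538.0 / 5552 = 0.097 mm/year.
For B, 34.1 / 0.097 = 351.55 years; at 2 years per lamina that is 351.55 / 2 ≈ 176 laminae.

176 laminae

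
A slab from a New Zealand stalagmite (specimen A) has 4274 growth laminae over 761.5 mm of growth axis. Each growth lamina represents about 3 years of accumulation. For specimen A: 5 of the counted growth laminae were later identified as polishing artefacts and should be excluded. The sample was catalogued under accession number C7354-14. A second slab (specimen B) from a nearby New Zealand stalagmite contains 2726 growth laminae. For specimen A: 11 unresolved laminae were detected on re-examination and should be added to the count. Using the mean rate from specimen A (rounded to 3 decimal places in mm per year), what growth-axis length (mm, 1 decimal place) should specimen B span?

482.5 mm

Specimen A: true growth lamina count = 4274 − 5 + 11 = 4280.
Specimen A: 4280 growth laminae at 3 years each span 4280 × 3 = 12840 years.
A: 761.5 mm over 12840 years gives 761.5 / 12840 ≈ 0.059 mm/year.
Specimen B: multiplying by 3 years per growth lamina: 2726 × 3 = 8178 years. B's length ≈ 0.059 × 8178 = 482.5 mm.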